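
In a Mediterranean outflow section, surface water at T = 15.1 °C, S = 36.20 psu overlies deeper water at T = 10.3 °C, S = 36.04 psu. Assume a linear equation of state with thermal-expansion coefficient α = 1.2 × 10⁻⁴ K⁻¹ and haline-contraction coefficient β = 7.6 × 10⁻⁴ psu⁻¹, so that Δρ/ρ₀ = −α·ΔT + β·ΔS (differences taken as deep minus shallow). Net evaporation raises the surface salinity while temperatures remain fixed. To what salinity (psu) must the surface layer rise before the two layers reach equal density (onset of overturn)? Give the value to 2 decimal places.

Neutral buoyancy requires −α(T_deep − T_surf) + β(S_deep − S_surf′) = 0.
S_surf′ = S_deep − (α/β)·ΔT = 36.04 − (1.2 × 10⁻⁴/7.6 × 10⁻⁴)·(-4.8) = 36.7979 psu.
Increase required: 36.7979 − 36.20 = 0.5979 psu.

36.80 psu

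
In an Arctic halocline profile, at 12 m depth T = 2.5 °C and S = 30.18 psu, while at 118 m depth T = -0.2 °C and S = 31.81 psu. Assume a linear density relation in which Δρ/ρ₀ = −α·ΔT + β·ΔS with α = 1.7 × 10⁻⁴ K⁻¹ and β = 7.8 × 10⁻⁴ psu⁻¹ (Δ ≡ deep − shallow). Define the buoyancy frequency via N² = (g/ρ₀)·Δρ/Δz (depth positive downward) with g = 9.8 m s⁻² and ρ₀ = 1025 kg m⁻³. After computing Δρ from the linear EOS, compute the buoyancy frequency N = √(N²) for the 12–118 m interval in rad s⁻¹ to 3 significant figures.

ΔT = -2.7 K, ΔS = +1.63 psu (deep − shallow).
Δρ/ρ₀ = −αΔT + βΔS = 4.59 × 10⁻⁴ + 1.2714 × 10⁻³ = 1.7304 × 10⁻³, so Δρ ≈ 1.774 kg m⁻³.
N² = (g/ρ₀)·Δρ/Δz = g·(Δρ/ρ₀)/Δz = 9.8 × 1.7304 × 10⁻³ / 106 = 1.5998 × 10⁻⁴ s⁻².
N = √(1.5998 × 10⁻⁴) = 0.012648 rad s⁻¹ ≈ 0.0126 rad s⁻¹.

0.0126 rad s⁻¹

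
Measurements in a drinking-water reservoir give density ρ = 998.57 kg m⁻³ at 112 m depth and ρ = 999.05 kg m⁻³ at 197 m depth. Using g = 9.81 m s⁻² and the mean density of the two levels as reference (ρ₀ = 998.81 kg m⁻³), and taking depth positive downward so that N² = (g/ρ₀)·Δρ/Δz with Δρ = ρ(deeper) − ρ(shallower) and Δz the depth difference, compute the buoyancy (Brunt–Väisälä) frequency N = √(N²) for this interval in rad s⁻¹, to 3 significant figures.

Δρ = 999.05 − 998.57 = 0.48 kg m⁻³ over Δz = 197 − 112 = 85 m.
N² = (9.81/998.81) × (0.48/85) = 5.5464 × 10⁻⁵ s⁻².
N = √(5.5464 × 10⁻⁵) = 7.4474 × 10⁻³ rad s⁻¹ ≈ 7.45 × 10⁻³ rad s⁻¹.

7.45 × 10⁻³ rad s⁻¹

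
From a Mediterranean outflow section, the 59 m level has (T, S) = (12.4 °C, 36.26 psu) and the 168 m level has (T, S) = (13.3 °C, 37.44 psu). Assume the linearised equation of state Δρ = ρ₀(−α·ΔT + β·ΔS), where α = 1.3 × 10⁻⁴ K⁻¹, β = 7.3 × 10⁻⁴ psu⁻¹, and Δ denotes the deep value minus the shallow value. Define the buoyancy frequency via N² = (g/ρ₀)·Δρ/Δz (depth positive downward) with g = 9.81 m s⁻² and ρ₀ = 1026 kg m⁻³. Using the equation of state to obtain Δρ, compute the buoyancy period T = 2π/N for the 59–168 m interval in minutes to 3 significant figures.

12.8 min

ΔT = +0.9 K, ΔS = +1.18 psu (deep − shallow).
Δρ/ρ₀ = −αΔT + βΔS = -1.17 × 10⁻⁴ + 8.614 × 10⁻⁴ = 7.444 × 10⁻⁴, so Δρ ≈ 0.7638 kg m⁻³.
N² = (g/ρ₀)·Δρ/Δz = g·(Δρ/ρ₀)/Δz = 9.81 × 7.444 × 10⁻⁴ / 109 = 6.6996 × 10⁻⁵ s⁻².
N = √(6.6996 × 10⁻⁵) = 8.1851 × 10⁻³ rad s⁻¹ → T = 2π/N = 767.64 s = 12.794 min ≈ 12.8 min.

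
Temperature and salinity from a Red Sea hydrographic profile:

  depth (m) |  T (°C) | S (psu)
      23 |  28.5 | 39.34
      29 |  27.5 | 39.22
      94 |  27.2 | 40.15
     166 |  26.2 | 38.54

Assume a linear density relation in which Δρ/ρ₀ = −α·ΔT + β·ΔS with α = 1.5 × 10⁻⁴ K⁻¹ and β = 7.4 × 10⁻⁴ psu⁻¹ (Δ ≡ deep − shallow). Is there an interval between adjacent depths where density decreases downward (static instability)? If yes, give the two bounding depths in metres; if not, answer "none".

Evaluate Δρ/ρ₀ = −αΔT + βΔS across each adjacent pair:
  23–29 m: −αΔT+βΔS = −(1.5 × 10⁻⁴)(-1.0)+(7.4 × 10⁻⁴)(-0.12) = 6.1 × 10⁻⁵ → stable
  29–94 m: −αΔT+βΔS = −(1.5 × 10⁻⁴)(-0.3)+(7.4 × 10⁻⁴)(+0.93) = 7.3 × 10⁻⁴ → stable
  94–166 m: −αΔT+βΔS = −(1.5 × 10⁻⁴)(-1.0)+(7.4 × 10⁻⁴)(-1.61) = -1.0 × 10⁻³ → UNSTABLE
The 94–166 m interval has Δρ < 0: lighter water underlies denser water.

94–166 m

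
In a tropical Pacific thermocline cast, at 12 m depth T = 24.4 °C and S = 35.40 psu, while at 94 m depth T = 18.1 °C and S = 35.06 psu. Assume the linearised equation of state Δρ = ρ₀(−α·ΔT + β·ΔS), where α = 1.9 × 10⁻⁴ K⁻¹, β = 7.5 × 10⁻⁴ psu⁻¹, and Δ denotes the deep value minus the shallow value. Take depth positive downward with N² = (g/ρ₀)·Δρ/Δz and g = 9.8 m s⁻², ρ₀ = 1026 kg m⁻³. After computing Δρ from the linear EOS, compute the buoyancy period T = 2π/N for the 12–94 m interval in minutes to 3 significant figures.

9.87 min

ΔT = -6.3 K, ΔS = -0.34 psu (deep − shallow).
Δρ/ρ₀ = −αΔT + βΔS = 1.197 × 10⁻³ − 2.55 × 10⁻⁴ = 9.42 × 10⁻⁴, so Δρ ≈ 0.9665 kg m⁻³.
N² = (g/ρ₀)·Δρ/Δz = g·(Δρ/ρ₀)/Δz = 9.8 × 9.42 × 10⁻⁴ / 82 = 1.1258 × 10⁻⁴ s⁻².
N = √(1.1258 × 10⁻⁴) = 0.010610 rad s⁻¹ → T = 2π/N = 592.19 s = 9.8698 min ≈ 9.87 min.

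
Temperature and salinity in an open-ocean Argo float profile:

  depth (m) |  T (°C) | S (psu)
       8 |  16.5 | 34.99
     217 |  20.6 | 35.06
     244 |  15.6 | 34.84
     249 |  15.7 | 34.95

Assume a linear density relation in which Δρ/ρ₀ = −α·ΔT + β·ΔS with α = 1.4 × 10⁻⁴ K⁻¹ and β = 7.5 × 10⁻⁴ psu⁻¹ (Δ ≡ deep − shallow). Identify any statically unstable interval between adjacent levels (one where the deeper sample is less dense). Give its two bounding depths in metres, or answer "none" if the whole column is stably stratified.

8–217 m

Evaluate Δρ/ρ₀ = −αΔT + βΔS across each adjacent pair:
  8–217 m: −αΔT+βΔS = −(1.4 × 10⁻⁴)(+4.1)+(7.5 × 10⁻⁴)(+0.07) = -5.2 × 10⁻⁴ → UNSTABLE
  217–244 m: −αΔT+βΔS = −(1.4 × 10⁻⁴)(-5.0)+(7.5 × 10⁻⁴)(-0.22) = 5.3 × 10⁻⁴ → stable
  244–249 m: −αΔT+βΔS = −(1.4 × 10⁻⁴)(+0.1)+(7.5 × 10⁻⁴)(+0.11) = 6.8 × 10⁻⁵ → stable
The 8–217 m interval has Δρ < 0: lighter water underlies denser water.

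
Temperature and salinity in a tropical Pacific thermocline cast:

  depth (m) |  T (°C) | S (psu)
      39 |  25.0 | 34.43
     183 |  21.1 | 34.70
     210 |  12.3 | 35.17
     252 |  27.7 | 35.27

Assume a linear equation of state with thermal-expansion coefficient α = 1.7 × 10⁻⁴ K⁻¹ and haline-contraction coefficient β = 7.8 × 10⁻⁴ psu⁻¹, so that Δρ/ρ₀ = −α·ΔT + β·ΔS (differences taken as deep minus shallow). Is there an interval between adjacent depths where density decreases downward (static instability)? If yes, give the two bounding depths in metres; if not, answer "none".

210–252 m

Evaluate Δρ/ρ₀ = −αΔT + βΔS across each adjacent pair:
  39–183 m: −αΔT+βΔS = −(1.7 × 10⁻⁴)(-3.9)+(7.8 × 10⁻⁴)(+0.27) = 8.7 × 10⁻⁴ → stable
  183–210 m: −αΔT+βΔS = −(1.7 × 10⁻⁴)(-8.8)+(7.8 × 10⁻⁴)(+0.47) = 1.9 × 10⁻³ → stable
  210–252 m: −αΔT+βΔS = −(1.7 × 10⁻⁴)(+15.4)+(7.8 × 10⁻⁴)(+0.10) = -2.5 × 10⁻³ → UNSTABLE
The 210–252 m interval has Δρ < 0: lighter water underlies denser water.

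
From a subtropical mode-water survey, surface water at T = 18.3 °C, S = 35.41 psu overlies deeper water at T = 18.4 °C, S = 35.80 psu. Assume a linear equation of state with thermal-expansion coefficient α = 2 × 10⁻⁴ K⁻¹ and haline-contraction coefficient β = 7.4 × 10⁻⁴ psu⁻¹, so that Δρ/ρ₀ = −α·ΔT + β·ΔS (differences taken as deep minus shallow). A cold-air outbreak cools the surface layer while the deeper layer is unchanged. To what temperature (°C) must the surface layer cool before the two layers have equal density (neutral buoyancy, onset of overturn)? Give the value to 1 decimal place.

17.0 °C

Neutral buoyancy requires Δρ = 0, i.e. −α(T_deep − T_surf′) + β(S_deep − S_surf) = 0.
T_surf′ = T_deep − (β/α)·ΔS = 18.4 − (7.4 × 10⁻⁴/2 × 10⁻⁴)·(+0.39) = 16.957 °C.
Cooling required: 18.3 − (16.957) = 1.343 °C.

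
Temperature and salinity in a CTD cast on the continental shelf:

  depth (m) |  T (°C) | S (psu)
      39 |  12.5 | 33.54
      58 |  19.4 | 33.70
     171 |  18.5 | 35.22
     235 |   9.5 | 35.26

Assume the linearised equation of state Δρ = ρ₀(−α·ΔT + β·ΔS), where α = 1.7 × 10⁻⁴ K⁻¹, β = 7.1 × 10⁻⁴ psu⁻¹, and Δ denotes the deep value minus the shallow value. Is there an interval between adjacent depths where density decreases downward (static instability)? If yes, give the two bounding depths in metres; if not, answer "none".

Evaluate Δρ/ρ₀ = −αΔT + βΔS across each adjacent pair:
  39–58 m: −αΔT+βΔS = −(1.7 × 10⁻⁴)(+6.9)+(7.1 × 10⁻⁴)(+0.16) = -1.1 × 10⁻³ → UNSTABLE
  58–171 m: −αΔT+βΔS = −(1.7 × 10⁻⁴)(-0.9)+(7.1 × 10⁻⁴)(+1.52) = 1.2 × 10⁻³ → stable
  171–235 m: −αΔT+βΔS = −(1.7 × 10⁻⁴)(-9.0)+(7.1 × 10⁻⁴)(+0.04) = 1.6 × 10⁻³ → stable
The 39–58 m interval has Δρ < 0: lighter water underlies denser water.

39–58 m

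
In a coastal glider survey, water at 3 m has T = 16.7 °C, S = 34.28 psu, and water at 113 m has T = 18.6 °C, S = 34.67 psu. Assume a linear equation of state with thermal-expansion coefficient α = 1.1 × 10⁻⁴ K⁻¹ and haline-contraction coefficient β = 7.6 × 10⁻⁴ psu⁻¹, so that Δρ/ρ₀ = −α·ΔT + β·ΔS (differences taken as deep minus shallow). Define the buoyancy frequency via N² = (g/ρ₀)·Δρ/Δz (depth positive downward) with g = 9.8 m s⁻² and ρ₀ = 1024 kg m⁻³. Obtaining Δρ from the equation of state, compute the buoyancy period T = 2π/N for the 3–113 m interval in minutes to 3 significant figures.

37.5 min

ΔT = +1.9 K, ΔS = +0.39 psu (deep − shallow).
Δρ/ρ₀ = −αΔT + βΔS = -2.09 × 10⁻⁴ + 2.964 × 10⁻⁴ = 8.74 × 10⁻⁵, so Δρ ≈ 0.08950 kg m⁻³.
N² = (g/ρ₀)·Δρ/Δz = g·(Δρ/ρ₀)/Δz = 9.8 × 8.74 × 10⁻⁵ / 110 = 7.7865 × 10⁻⁶ s⁻².
N = √(7.7865 × 10⁻⁶) = 2.7904 × 10⁻³ rad s⁻¹ → T = 2π/N = 2.2517 × 10³ s = 37.528 min ≈ 37.5 min.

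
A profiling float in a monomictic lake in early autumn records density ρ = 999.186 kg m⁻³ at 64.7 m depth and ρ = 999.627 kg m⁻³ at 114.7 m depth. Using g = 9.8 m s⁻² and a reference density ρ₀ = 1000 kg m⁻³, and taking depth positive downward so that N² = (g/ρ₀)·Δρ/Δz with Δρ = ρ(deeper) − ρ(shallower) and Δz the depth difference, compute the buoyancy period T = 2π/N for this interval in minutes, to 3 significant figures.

Δρ = 999.627 − 999.186 = 0.441 kg m⁻³ over Δz = 114.7 − 64.7 = 50 m.
N² = (9.8/1000) × (0.441/50) = 8.6436 × 10⁻⁵ s⁻².
N = √(8.6436 × 10⁻⁵) = 9.2971 × 10⁻³ rad s⁻¹, so T = 2π/N = 675.82 s = 11.264 min ≈ 11.3 min.

11.3 min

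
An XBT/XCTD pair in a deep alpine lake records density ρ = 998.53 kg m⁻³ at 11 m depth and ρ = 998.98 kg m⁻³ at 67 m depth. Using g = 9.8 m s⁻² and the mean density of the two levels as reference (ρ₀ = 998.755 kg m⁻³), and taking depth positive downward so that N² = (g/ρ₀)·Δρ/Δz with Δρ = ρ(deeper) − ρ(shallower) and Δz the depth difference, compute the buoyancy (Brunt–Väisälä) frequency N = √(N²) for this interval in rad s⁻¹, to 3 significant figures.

Δρ = 998.98 − 998.53 = 0.45 kg m⁻³ over Δz = 67 − 11 = 56 m.
N² = (9.8/998.755) × (0.45/56) = 7.8848 × 10⁻⁵ s⁻².
N = √(7.8848 × 10⁻⁵) = 8.8796 × 10⁻³ rad s⁻¹ ≈ 8.88 × 10⁻³ rad s⁻¹.
N² > 0, so the interval is statically stable.

8.88 × 10⁻³ rad s⁻¹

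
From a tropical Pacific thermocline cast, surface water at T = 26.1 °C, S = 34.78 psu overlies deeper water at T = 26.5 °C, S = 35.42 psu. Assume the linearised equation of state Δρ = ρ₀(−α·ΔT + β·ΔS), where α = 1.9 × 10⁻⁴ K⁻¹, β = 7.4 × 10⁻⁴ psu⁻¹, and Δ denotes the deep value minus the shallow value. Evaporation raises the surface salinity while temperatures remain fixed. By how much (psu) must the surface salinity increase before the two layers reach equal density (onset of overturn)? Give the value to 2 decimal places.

0.54 psu

Neutral buoyancy requires −α(T_deep − T_surf) + β(S_deep − S_surf′) = 0.
S_surf′ = S_deep − (α/β)·ΔT = 35.42 − (1.9 × 10⁻⁴/7.4 × 10⁻⁴)·(+0.4) = 35.3173 psu.
Increase required: 35.3173 − 34.78 = 0.5373 psu.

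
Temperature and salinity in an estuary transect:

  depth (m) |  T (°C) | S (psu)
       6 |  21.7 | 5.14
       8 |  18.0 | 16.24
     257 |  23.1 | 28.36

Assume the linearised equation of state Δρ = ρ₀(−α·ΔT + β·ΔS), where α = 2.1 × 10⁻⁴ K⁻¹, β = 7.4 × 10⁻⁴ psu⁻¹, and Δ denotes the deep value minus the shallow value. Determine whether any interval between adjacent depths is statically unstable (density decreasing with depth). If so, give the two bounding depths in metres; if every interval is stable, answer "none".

Evaluate Δρ/ρ₀ = −αΔT + βΔS across each adjacent pair:
  6–8 m: −αΔT+βΔS = −(2.1 × 10⁻⁴)(-3.7)+(7.4 × 10⁻⁴)(+11.10) = 9.0 × 10⁻³ → stable
  8–257 m: −αΔT+βΔS = −(2.1 × 10⁻⁴)(+5.1)+(7.4 × 10⁻⁴)(+12.12) = 7.9 × 10⁻³ → stable
Every interval has Δρ > 0: the column is stably stratified throughout.

none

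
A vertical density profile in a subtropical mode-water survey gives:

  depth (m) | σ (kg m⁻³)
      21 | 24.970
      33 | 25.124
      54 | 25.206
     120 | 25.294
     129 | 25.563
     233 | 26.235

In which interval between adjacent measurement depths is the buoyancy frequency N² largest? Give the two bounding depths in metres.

Compute the density gradient over each adjacent pair:
  21–33 m: Δρ/Δz = 0.154/12 = 0.013 kg m⁻⁴
  33–54 m: Δρ/Δz = 0.082/21 = 3.9 × 10⁻³ kg m⁻⁴
  54–120 m: Δρ/Δz = 0.088/66 = 1.3 × 10⁻³ kg m⁻⁴
  120–129 m: Δρ/Δz = 0.269/9 = 0.030 kg m⁻⁴
  129–233 m: Δρ/Δz = 0.672/104 = 6.5 × 10⁻³ kg m⁻⁴
The largest gradient is in the 120–129 m interval — the pycnocline.

120–129 m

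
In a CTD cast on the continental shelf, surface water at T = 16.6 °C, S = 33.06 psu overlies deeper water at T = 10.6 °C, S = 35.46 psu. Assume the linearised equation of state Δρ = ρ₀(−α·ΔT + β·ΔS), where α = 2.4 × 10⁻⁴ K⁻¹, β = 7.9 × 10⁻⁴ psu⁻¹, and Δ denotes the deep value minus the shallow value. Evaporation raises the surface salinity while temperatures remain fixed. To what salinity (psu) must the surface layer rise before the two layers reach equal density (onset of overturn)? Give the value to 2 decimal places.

Neutral buoyancy requires −α(T_deep − T_surf) + β(S_deep − S_surf′) = 0.
S_surf′ = S_deep − (α/β)·ΔT = 35.46 − (2.4 × 10⁻⁴/7.9 × 10⁻⁴)·(-6.0) = 37.2828 psu.
Increase required: 37.2828 − 33.06 = 4.2228 psu.

37.28 psu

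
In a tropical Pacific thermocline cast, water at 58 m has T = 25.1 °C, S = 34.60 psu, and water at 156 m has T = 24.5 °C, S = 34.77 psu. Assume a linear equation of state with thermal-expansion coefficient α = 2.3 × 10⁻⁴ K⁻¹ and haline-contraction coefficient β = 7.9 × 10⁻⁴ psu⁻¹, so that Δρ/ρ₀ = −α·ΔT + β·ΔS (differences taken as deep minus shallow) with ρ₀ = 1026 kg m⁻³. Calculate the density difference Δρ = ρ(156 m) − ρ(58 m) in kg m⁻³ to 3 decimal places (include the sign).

ΔT = -0.6 K, ΔS = +0.17 psu (deep − shallow).
Δρ/ρ₀ = −(2.3 × 10⁻⁴)(-0.6) + (7.9 × 10⁻⁴)(+0.17) = 2.723 × 10⁻⁴.
Δρ = 1026 × (2.723 × 10⁻⁴) = +0.279 kg m⁻³.
Positive Δρ: denser below, stable.

+0.279 kg m⁻³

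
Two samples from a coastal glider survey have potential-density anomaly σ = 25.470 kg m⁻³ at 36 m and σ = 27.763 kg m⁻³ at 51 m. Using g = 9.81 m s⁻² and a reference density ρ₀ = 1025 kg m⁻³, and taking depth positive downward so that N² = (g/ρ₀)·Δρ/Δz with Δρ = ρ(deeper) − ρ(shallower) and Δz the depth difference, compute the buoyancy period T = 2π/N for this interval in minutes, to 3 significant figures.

Δρ = 1027.763 − 1025.470 = 2.293 kg m⁻³ over Δz = 51 − 36 = 15 m.
N² = (9.81/1025) × (2.293/15) = 1.4630 × 10⁻³ s⁻².
N = √(1.4630 × 10⁻³) = 0.038249 rad s⁻¹, so T = 2π/N = 164.27 s = 2.7378 min ≈ 2.74 min.
N² > 0, so the interval is statically stable.

2.74 min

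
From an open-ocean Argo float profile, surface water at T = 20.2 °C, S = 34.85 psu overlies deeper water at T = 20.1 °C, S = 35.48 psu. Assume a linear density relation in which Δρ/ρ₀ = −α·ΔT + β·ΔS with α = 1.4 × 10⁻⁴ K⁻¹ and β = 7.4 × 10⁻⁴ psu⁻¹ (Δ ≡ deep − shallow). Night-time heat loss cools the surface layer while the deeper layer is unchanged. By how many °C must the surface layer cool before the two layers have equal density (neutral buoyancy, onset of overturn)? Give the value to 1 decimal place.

Neutral buoyancy requires Δρ = 0, i.e. −α(T_deep − T_surf′) + β(S_deep − S_surf) = 0.
T_surf′ = T_deep − (β/α)·ΔS = 20.1 − (7.4 × 10⁻⁴/1.4 × 10⁻⁴)·(+0.63) = 16.770 °C.
Cooling required: 20.2 − (16.770) = 3.430 °C.

3.4 °C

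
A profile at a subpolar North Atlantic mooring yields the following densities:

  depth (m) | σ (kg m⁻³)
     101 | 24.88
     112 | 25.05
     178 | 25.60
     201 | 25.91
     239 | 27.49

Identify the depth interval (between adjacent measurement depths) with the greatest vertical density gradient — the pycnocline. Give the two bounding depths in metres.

201–239 m

Compute the density gradient over each adjacent pair:
  101–112 m: Δρ/Δz = 0.17/11 = 0.015 kg m⁻⁴
  112–178 m: Δρ/Δz = 0.55/66 = 8.3 × 10⁻³ kg m⁻⁴
  178–201 m: Δρ/Δz = 0.31/23 = 0.013 kg m⁻⁴
  201–239 m: Δρ/Δz = 1.58/38 = 0.042 kg m⁻⁴
The largest gradient is in the 201–239 m interval — the pycnocline.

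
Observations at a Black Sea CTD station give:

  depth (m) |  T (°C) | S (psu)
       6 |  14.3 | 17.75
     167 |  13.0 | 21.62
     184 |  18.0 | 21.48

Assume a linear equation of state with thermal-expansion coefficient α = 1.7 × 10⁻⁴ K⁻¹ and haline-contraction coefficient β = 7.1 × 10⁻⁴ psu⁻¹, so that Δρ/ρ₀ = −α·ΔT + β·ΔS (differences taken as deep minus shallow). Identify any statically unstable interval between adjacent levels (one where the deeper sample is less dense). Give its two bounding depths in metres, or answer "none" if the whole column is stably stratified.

Evaluate Δρ/ρ₀ = −αΔT + βΔS across each adjacent pair:
  6–167 m: −αΔT+βΔS = −(1.7 × 10⁻⁴)(-1.3)+(7.1 × 10⁻⁴)(+3.87) = 3.0 × 10⁻³ → stable
  167–184 m: −αΔT+βΔS = −(1.7 × 10⁻⁴)(+5.0)+(7.1 × 10⁻⁴)(-0.14) = -9.5 × 10⁻⁴ → UNSTABLE
The 167–184 m interval has Δρ < 0: lighter water underlies denser water.

167–184 m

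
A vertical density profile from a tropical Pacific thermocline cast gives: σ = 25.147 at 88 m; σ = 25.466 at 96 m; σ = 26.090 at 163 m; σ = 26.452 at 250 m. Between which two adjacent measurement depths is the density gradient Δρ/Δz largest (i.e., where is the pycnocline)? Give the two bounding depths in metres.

88–96 m

Compute the density gradient over each adjacent pair:
  88–96 m: Δρ/Δz = 0.319/8 = 0.040 kg m⁻⁴
  96–163 m: Δρ/Δz = 0.624/67 = 9.3 × 10⁻³ kg m⁻⁴
  163–250 m: Δρ/Δz = 0.362/87 = 4.2 × 10⁻³ kg m⁻⁴
The largest gradient is in the 88–96 m interval — the pycnocline.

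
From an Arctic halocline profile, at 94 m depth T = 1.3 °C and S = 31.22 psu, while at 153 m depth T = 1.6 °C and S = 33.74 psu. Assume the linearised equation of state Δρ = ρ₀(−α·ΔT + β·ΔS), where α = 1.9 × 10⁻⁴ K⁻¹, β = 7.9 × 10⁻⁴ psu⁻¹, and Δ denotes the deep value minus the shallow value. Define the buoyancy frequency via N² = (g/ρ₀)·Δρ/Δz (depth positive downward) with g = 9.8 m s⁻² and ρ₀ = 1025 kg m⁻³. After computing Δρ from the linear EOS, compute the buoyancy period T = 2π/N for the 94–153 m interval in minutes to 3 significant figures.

5.84 min

ΔT = +0.3 K, ΔS = +2.52 psu (deep − shallow).
Δρ/ρ₀ = −αΔT + βΔS = -5.70 × 10⁻⁵ + 1.9908 × 10⁻³ = 1.9338 × 10⁻³, so Δρ ≈ 1.982 kg m⁻³.
N² = (g/ρ₀)·Δρ/Δz = g·(Δρ/ρ₀)/Δz = 9.8 × 1.9338 × 10⁻³ / 59 = 3.2121 × 10⁻⁴ s⁻².
N = √(3.2121 × 10⁻⁴) = 0.017922 rad s⁻¹ → T = 2π/N = 350.59 s = 5.8432 min ≈ 5.84 min.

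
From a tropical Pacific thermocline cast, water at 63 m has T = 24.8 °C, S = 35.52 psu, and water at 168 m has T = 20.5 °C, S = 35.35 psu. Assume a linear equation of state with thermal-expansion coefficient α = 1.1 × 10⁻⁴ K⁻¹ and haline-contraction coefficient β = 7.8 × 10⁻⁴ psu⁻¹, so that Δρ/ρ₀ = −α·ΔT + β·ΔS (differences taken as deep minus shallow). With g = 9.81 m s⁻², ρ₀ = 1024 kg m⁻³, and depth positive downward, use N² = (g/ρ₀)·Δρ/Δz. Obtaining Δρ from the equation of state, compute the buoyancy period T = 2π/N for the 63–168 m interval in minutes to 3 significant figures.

18.6 min

ΔT = -4.3 K, ΔS = -0.17 psu (deep − shallow).
Δρ/ρ₀ = −αΔT + βΔS = 4.73 × 10⁻⁴ − 1.326 × 10⁻⁴ = 3.404 × 10⁻⁴, so Δρ ≈ 0.3486 kg m⁻³.
N² = (g/ρ₀)·Δρ/Δz = g·(Δρ/ρ₀)/Δz = 9.81 × 3.404 × 10⁻⁴ / 105 = 3.1803 × 10⁻⁵ s⁻².
N = √(3.1803 × 10⁻⁵) = 5.6394 × 10⁻³ rad s⁻¹ → T = 2π/N = 1.1142 × 10³ s = 18.570 min ≈ 18.6 min.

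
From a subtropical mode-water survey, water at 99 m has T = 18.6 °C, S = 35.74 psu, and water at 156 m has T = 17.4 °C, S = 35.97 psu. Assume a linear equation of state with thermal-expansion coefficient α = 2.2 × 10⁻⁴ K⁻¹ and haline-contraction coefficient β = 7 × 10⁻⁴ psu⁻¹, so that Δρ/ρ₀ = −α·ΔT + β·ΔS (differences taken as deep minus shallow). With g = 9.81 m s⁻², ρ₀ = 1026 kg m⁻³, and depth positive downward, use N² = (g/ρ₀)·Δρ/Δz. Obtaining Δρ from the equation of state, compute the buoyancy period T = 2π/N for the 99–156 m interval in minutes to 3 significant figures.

12.2 min

ΔT = -1.2 K, ΔS = +0.23 psu (deep − shallow).
Δρ/ρ₀ = −αΔT + βΔS = 2.64 × 10⁻⁴ + 1.61 × 10⁻⁴ = 4.25 × 10⁻⁴, so Δρ ≈ 0.4361 kg m⁻³.
N² = (g/ρ₀)·Δρ/Δz = g·(Δρ/ρ₀)/Δz = 9.81 × 4.25 × 10⁻⁴ / 57 = 7.3145 × 10⁻⁵ s⁻².
N = √(7.3145 × 10⁻⁵) = 8.5525 × 10⁻³ rad s⁻¹ → T = 2π/N = 734.66 s = 12.244 min ≈ 12.2 min.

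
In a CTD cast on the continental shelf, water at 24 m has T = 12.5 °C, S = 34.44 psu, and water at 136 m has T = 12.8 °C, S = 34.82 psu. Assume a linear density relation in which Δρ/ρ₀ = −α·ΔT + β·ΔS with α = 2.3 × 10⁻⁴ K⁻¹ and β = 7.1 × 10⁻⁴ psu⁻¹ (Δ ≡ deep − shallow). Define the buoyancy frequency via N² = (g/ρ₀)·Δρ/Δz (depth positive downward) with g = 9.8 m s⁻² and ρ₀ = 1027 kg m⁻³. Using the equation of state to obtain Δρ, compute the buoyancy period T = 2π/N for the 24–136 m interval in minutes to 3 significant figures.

25.0 min

ΔT = +0.3 K, ΔS = +0.38 psu (deep − shallow).
Δρ/ρ₀ = −αΔT + βΔS = -6.90 × 10⁻⁵ + 2.698 × 10⁻⁴ = 2.008 × 10⁻⁴, so Δρ ≈ 0.2062 kg m⁻³.
N² = (g/ρ₀)·Δρ/Δz = g·(Δρ/ρ₀)/Δz = 9.8 × 2.008 × 10⁻⁴ / 112 = 1.7570 × 10⁻⁵ s⁻².
N = √(1.7570 × 10⁻⁵) = 4.1917 × 10⁻³ rad s⁻¹ → T = 2π/N = 1.4990 × 10³ s = 24.983 min ≈ 25.0 min.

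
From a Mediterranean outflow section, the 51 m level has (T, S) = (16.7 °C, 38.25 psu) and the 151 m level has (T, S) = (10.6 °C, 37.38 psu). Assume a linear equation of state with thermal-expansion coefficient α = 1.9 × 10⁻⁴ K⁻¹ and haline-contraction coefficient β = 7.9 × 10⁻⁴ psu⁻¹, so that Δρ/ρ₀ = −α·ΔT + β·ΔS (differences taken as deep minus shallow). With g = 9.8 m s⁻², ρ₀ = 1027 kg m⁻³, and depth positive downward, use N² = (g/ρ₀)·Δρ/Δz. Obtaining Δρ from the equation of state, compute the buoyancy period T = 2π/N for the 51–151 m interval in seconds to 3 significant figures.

924 s

ΔT = -6.1 K, ΔS = -0.87 psu (deep − shallow).
Δρ/ρ₀ = −αΔT + βΔS = 1.159 × 10⁻³ − 6.873 × 10⁻⁴ = 4.717 × 10⁻⁴, so Δρ ≈ 0.4844 kg m⁻³.
N² = (g/ρ₀)·Δρ/Δz = g·(Δρ/ρ₀)/Δz = 9.8 × 4.717 × 10⁻⁴ / 100 = 4.6227 × 10⁻⁵ s⁻².
N = √(4.6227 × 10⁻⁵) = 6.7990 × 10⁻³ rad s⁻¹ → T = 2π/N = 924.13 s ≈ 924 s.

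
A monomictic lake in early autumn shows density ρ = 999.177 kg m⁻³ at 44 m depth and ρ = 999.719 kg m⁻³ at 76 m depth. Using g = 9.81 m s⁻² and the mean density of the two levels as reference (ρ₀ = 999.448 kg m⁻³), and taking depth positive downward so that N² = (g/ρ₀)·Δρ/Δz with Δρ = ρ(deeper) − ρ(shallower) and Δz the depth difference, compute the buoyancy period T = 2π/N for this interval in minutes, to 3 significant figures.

Δρ = 999.719 − 999.177 = 0.542 kg m⁻³ over Δz = 76 − 44 = 32 m.
N² = (9.81/999.448) × (0.542/32) = 1.6625 × 10⁻⁴ s⁻².
N = √(1.6625 × 10⁻⁴) = 0.012894 rad s⁻¹, so T = 2π/N = 487.30 s = 8.1217 min ≈ 8.12 min.

8.12 min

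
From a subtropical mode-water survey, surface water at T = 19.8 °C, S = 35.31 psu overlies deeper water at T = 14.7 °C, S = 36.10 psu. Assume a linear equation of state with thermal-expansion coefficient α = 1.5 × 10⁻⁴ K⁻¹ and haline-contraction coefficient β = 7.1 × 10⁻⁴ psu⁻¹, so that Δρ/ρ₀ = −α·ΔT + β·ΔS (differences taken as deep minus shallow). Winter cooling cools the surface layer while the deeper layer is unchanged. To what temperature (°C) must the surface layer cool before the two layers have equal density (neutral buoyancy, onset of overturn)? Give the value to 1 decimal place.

11.0 °C

Neutral buoyancy requires Δρ = 0, i.e. −α(T_deep − T_surf′) + β(S_deep − S_surf) = 0.
T_surf′ = T_deep − (β/α)·ΔS = 14.7 − (7.1 × 10⁻⁴/1.5 × 10⁻⁴)·(+0.79) = 10.961 °C.
Cooling required: 19.8 − (10.961) = 8.839 °C.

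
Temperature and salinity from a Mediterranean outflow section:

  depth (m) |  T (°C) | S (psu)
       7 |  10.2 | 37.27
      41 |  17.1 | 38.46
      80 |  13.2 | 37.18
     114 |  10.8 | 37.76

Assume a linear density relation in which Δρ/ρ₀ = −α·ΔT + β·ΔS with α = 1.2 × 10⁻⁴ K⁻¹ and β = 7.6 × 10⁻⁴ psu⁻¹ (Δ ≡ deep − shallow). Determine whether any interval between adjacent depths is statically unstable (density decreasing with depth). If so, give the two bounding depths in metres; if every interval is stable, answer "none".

41–80 m

Evaluate Δρ/ρ₀ = −αΔT + βΔS across each adjacent pair:
  7–41 m: −αΔT+βΔS = −(1.2 × 10⁻⁴)(+6.9)+(7.6 × 10⁻⁴)(+1.19) = 7.6 × 10⁻⁵ → stable
  41–80 m: −αΔT+βΔS = −(1.2 × 10⁻⁴)(-3.9)+(7.6 × 10⁻⁴)(-1.28) = -5.0 × 10⁻⁴ → UNSTABLE
  80–114 m: −αΔT+βΔS = −(1.2 × 10⁻⁴)(-2.4)+(7.6 × 10⁻⁴)(+0.58) = 7.3 × 10⁻⁴ → stable
The 41–80 m interval has Δρ < 0: lighter water underlies denser water.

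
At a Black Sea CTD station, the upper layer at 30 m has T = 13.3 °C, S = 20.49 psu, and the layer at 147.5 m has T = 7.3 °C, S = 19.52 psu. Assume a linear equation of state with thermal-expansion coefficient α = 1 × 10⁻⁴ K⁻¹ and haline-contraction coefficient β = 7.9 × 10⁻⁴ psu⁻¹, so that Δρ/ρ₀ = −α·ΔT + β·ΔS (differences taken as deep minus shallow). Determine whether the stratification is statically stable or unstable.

unstable

ΔT = 7.3 − 13.3 = -6.0 K and ΔS = 19.52 − 20.49 = -0.97 psu (deep − shallow).
−αΔT = 6.00 × 10⁻⁴; βΔS = -7.663 × 10⁻⁴; sum Δρ/ρ₀ = -1.663 × 10⁻⁴.
Δρ/ρ₀ < 0, so Δρ < 0: deeper water is lighter → statically unstable; the column would overturn.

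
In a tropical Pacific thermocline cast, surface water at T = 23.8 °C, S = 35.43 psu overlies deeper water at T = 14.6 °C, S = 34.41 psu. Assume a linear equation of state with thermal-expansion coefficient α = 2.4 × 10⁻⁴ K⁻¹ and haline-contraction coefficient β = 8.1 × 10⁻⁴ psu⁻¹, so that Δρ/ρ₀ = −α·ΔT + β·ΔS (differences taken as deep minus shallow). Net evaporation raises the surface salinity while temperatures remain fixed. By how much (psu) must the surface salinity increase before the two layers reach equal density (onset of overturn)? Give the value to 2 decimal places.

1.71 psu

Neutral buoyancy requires −α(T_deep − T_surf) + β(S_deep − S_surf′) = 0.
S_surf′ = S_deep − (α/β)·ΔT = 34.41 − (2.4 × 10⁻⁴/8.1 × 10⁻⁴)·(-9.2) = 37.1359 psu.
Increase required: 37.1359 − 35.43 = 1.7059 psu.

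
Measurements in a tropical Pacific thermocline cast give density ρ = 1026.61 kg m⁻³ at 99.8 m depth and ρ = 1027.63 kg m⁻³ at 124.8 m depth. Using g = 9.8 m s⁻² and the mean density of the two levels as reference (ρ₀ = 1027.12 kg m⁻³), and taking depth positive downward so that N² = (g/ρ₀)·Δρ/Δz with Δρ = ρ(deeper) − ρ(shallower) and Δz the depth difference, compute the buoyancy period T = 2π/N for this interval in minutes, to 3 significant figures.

Δρ = 1027.63 − 1026.61 = 1.02 kg m⁻³ over Δz = 124.8 − 99.8 = 25 m.
N² = (9.8/1027.12) × (1.02/25) = 3.8928 × 10⁻⁴ s⁻².
N = √(3.8928 × 10⁻⁴) = 0.019730 rad s⁻¹, so T = 2π/N = 318.46 s = 5.3077 min ≈ 5.31 min.

5.31 min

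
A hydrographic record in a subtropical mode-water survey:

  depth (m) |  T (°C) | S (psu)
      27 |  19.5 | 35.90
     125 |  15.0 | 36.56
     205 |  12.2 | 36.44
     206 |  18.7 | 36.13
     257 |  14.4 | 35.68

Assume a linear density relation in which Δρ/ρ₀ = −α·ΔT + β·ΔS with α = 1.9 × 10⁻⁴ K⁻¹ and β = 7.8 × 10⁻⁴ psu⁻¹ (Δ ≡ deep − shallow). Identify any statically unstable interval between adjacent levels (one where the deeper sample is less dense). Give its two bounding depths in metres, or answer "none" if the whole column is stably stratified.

Evaluate Δρ/ρ₀ = −αΔT + βΔS across each adjacent pair:
  27–125 m: −αΔT+βΔS = −(1.9 × 10⁻⁴)(-4.5)+(7.8 × 10⁻⁴)(+0.66) = 1.4 × 10⁻³ → stable
  125–205 m: −αΔT+βΔS = −(1.9 × 10⁻⁴)(-2.8)+(7.8 × 10⁻⁴)(-0.12) = 4.4 × 10⁻⁴ → stable
  205–206 m: −αΔT+βΔS = −(1.9 × 10⁻⁴)(+6.5)+(7.8 × 10⁻⁴)(-0.31) = -1.5 × 10⁻³ → UNSTABLE
  206–257 m: −αΔT+βΔS = −(1.9 × 10⁻⁴)(-4.3)+(7.8 × 10⁻⁴)(-0.45) = 4.7 × 10⁻⁴ → stable
The 205–206 m interval has Δρ < 0: lighter water underlies denser water.

205–206 m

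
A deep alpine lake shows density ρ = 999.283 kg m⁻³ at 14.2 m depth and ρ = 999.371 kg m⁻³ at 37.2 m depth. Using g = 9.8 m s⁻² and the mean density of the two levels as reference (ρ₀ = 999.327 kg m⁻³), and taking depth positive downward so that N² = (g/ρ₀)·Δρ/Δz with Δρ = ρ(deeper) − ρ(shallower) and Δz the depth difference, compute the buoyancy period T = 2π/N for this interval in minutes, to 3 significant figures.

17.1 min

Δρ = 999.371 − 999.283 = 0.088 kg m⁻³ over Δz = 37.2 − 14.2 = 23 m.
N² = (9.8/999.327) × (0.088/23) = 3.7521 × 10⁻⁵ s⁻².
N = √(3.7521 × 10⁻⁵) = 6.1254 × 10⁻³ rad s⁻¹, so T = 2π/N = 1.0258 × 10³ s = 17.097 min ≈ 17.1 min.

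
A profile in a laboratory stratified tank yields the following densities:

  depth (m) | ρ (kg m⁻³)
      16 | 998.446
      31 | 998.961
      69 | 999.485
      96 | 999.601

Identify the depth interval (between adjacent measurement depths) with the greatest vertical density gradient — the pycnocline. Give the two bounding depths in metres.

Compute the density gradient over each adjacent pair:
  16–31 m: Δρ/Δz = 0.515/15 = 0.034 kg m⁻⁴
  31–69 m: Δρ/Δz = 0.524/38 = 0.014 kg m⁻⁴
  69–96 m: Δρ/Δz = 0.116/27 = 4.3 × 10⁻³ kg m⁻⁴
The largest gradient is in the 16–31 m interval — the pycnocline.

16–31 m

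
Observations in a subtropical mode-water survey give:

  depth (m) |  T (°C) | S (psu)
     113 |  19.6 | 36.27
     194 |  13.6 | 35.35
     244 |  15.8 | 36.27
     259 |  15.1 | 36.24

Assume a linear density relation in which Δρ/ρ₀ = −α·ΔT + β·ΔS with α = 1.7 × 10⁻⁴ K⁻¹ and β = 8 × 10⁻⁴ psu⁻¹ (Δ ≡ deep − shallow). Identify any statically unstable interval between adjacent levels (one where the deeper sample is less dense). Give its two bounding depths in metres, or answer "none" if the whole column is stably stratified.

Evaluate Δρ/ρ₀ = −αΔT + βΔS across each adjacent pair:
  113–194 m: −αΔT+βΔS = −(1.7 × 10⁻⁴)(-6.0)+(8 × 10⁻⁴)(-0.92) = 2.8 × 10⁻⁴ → stable
  194–244 m: −αΔT+βΔS = −(1.7 × 10⁻⁴)(+2.2)+(8 × 10⁻⁴)(+0.92) = 3.6 × 10⁻⁴ → stable
  244–259 m: −αΔT+βΔS = −(1.7 × 10⁻⁴)(-0.7)+(8 × 10⁻⁴)(-0.03) = 9.5 × 10⁻⁵ → stable
Every interval has Δρ > 0: the column is stably stratified throughout.

none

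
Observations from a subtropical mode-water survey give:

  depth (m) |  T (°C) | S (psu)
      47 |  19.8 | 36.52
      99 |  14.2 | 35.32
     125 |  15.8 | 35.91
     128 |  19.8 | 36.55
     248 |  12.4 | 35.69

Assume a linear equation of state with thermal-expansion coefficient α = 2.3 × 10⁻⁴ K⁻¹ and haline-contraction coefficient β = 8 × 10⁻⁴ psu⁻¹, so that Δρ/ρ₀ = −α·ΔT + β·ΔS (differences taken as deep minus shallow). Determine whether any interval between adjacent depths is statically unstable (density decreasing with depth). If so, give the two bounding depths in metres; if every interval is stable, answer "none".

Evaluate Δρ/ρ₀ = −αΔT + βΔS across each adjacent pair:
  47–99 m: −αΔT+βΔS = −(2.3 × 10⁻⁴)(-5.6)+(8 × 10⁻⁴)(-1.20) = 3.3 × 10⁻⁴ → stable
  99–125 m: −αΔT+βΔS = −(2.3 × 10⁻⁴)(+1.6)+(8 × 10⁻⁴)(+0.59) = 1.0 × 10⁻⁴ → stable
  125–128 m: −αΔT+βΔS = −(2.3 × 10⁻⁴)(+4.0)+(8 × 10⁻⁴)(+0.64) = -4.1 × 10⁻⁴ → UNSTABLE
  128–248 m: −αΔT+βΔS = −(2.3 × 10⁻⁴)(-7.4)+(8 × 10⁻⁴)(-0.86) = 1.0 × 10⁻³ → stable
The 125–128 m interval has Δρ < 0: lighter water underlies denser water.

125–128 m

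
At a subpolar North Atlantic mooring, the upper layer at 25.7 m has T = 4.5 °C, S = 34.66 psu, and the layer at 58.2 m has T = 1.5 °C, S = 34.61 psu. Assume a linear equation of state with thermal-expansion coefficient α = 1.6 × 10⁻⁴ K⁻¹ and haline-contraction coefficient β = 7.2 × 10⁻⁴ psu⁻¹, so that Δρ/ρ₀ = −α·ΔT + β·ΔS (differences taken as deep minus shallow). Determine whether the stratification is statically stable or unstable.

stable

ΔT = 1.5 − 4.5 = -3.0 K and ΔS = 34.61 − 34.66 = -0.05 psu (deep − shallow).
−αΔT = 4.80 × 10⁻⁴; βΔS = -3.60 × 10⁻⁵; sum Δρ/ρ₀ = 4.44 × 10⁻⁴.
Δρ/ρ₀ > 0, so Δρ > 0: deeper water is denser → statically stable.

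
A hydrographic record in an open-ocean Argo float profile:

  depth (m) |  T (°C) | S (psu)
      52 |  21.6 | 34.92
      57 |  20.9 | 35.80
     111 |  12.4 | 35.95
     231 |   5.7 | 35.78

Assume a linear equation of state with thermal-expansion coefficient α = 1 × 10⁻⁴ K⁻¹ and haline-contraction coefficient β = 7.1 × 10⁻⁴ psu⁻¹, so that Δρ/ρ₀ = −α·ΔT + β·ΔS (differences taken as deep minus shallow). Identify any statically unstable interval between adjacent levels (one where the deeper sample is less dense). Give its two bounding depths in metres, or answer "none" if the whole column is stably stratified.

Evaluate Δρ/ρ₀ = −αΔT + βΔS across each adjacent pair:
  52–57 m: −αΔT+βΔS = −(1 × 10⁻⁴)(-0.7)+(7.1 × 10⁻⁴)(+0.88) = 6.9 × 10⁻⁴ → stable
  57–111 m: −αΔT+βΔS = −(1 × 10⁻⁴)(-8.5)+(7.1 × 10⁻⁴)(+0.15) = 9.6 × 10⁻⁴ → stable
  111–231 m: −αΔT+βΔS = −(1 × 10⁻⁴)(-6.7)+(7.1 × 10⁻⁴)(-0.17) = 5.5 × 10⁻⁴ → stable
Every interval has Δρ > 0: the column is stably stratified throughout.

none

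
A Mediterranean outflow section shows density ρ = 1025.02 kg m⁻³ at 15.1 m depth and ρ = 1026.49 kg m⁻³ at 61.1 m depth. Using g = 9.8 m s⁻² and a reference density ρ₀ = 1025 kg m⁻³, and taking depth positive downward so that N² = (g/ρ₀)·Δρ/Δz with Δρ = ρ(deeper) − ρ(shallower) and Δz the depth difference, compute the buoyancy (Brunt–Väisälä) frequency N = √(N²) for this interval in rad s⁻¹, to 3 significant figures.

Δρ = 1026.49 − 1025.02 = 1.47 kg m⁻³ over Δz = 61.1 − 15.1 = 46 m.
N² = (9.8/1025) × (1.47/46) = 3.0554 × 10⁻⁴ s⁻².
N = √(3.0554 × 10⁻⁴) = 0.017480 rad s⁻¹ ≈ 0.0175 rad s⁻¹.

0.0175 rad s⁻¹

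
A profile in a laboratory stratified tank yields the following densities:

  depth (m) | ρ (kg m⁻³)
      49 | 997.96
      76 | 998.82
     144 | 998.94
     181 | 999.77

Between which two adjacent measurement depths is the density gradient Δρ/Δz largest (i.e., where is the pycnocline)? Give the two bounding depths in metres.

Compute the density gradient over each adjacent pair:
  49–76 m: Δρ/Δz = 0.86/27 = 0.032 kg m⁻⁴
  76–144 m: Δρ/Δz = 0.12/68 = 1.8 × 10⁻³ kg m⁻⁴
  144–181 m: Δρ/Δz = 0.83/37 = 0.022 kg m⁻⁴
The largest gradient is in the 49–76 m interval — the pycnocline.

49–76 m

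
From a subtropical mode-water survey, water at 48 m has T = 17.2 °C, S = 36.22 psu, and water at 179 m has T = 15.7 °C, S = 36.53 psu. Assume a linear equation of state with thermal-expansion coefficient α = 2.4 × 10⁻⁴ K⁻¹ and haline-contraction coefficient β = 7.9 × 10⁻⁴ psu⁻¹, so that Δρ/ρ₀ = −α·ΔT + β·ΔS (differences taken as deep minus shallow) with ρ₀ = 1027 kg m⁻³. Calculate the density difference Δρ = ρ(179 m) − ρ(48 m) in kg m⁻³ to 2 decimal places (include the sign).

ΔT = -1.5 K, ΔS = +0.31 psu (deep − shallow).
Δρ/ρ₀ = −(2.4 × 10⁻⁴)(-1.5) + (7.9 × 10⁻⁴)(+0.31) = 6.049 × 10⁻⁴.
Δρ = 1027 × (6.049 × 10⁻⁴) = +0.62 kg m⁻³.
Positive Δρ: denser below, stable.

+0.62 kg m⁻³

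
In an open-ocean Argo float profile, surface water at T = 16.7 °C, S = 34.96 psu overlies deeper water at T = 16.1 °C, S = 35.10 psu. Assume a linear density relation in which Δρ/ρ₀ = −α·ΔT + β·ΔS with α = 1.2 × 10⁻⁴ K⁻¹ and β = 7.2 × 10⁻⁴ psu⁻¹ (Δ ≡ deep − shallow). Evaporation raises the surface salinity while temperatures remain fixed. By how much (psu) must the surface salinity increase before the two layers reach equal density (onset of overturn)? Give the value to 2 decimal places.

0.24 psu

Neutral buoyancy requires −α(T_deep − T_surf) + β(S_deep − S_surf′) = 0.
S_surf′ = S_deep − (α/β)·ΔT = 35.10 − (1.2 × 10⁻⁴/7.2 × 10⁻⁴)·(-0.6) = 35.2000 psu.
Increase required: 35.2000 − 34.96 = 0.2400 psu.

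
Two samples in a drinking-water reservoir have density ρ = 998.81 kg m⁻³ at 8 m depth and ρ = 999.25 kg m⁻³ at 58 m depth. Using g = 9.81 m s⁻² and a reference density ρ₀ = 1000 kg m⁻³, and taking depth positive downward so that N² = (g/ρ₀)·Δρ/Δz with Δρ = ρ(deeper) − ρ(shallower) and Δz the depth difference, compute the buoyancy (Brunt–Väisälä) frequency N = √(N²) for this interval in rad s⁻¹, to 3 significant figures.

Δρ = 999.25 − 998.81 = 0.44 kg m⁻³ over Δz = 58 − 8 = 50 m.
N² = (9.81/1000) × (0.44/50) = 8.6328 × 10⁻⁵ s⁻².
N = √(8.6328 × 10⁻⁵) = 9.2913 × 10⁻³ rad s⁻¹ ≈ 9.29 × 10⁻³ rad s⁻¹.

9.29 × 10⁻³ rad s⁻¹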